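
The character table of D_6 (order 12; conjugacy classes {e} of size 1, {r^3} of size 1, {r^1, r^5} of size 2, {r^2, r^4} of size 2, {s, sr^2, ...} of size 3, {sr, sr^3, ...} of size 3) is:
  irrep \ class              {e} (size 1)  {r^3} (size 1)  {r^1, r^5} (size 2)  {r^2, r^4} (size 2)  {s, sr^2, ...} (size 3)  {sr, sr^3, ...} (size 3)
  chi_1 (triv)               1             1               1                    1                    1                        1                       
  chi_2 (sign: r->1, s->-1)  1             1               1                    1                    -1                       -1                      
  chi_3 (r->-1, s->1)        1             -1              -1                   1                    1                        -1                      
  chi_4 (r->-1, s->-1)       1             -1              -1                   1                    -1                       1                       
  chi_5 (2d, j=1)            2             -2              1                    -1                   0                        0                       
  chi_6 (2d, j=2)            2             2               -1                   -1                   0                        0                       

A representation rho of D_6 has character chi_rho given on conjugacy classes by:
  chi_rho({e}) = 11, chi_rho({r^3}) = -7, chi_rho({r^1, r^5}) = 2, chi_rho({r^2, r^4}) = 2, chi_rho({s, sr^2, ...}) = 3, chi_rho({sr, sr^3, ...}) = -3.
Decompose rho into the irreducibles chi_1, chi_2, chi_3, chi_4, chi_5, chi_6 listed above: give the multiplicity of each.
Multiplicities: chi_1: 1, chi_2: 1, chi_3: 3, chi_4: 0, chi_5: 3, chi_6: 0.

Reasoning: Use <chi_rho, chi> = (1/|G|) sum_C |C| * chi_rho(C) * conj(chi(C)) with |G| = 12 for each irreducible chi in the table:
  <chi_rho, chi_1> = (1/12)[1*(11)*conj(1) + 1*(-7)*conj(1) + 2*(2)*conj(1) + 2*(2)*conj(1) + 3*(3)*conj(1) + 3*(-3)*conj(1)]
      = (1/12)[(11) + (-7) + (4) + (4) + (9) + (-9)] = 12/12 = 1
  <chi_rho, chi_2> = (1/12)[1*(11)*conj(1) + 1*(-7)*conj(1) + 2*(2)*conj(1) + 2*(2)*conj(1) + 3*(3)*conj(-1) + 3*(-3)*conj(-1)]
      = (1/12)[(11) + (-7) + (4) + (4) + (-9) + (9)] = 12/12 = 1
  <chi_rho, chi_3> = (1/12)[1*(11)*conj(1) + 1*(-7)*conj(-1) + 2*(2)*conj(-1) + 2*(2)*conj(1) + 3*(3)*conj(1) + 3*(-3)*conj(-1)]
      = (1/12)[(11) + (7) + (-4) + (4) + (9) + (9)] = 36/12 = 3
  <chi_rho, chi_4> = (1/12)[1*(11)*conj(1) + 1*(-7)*conj(-1) + 2*(2)*conj(-1) + 2*(2)*conj(1) + 3*(3)*conj(-1) + 3*(-3)*conj(1)]
      = (1/12)[(11) + (7) + (-4) + (4) + (-9) + (-9)] = 0/12 = 0
  <chi_rho, chi_5> = (1/12)[1*(11)*conj(2) + 1*(-7)*conj(-2) + 2*(2)*conj(1) + 2*(2)*conj(-1) + 3*(3)*conj(0) + 3*(-3)*conj(0)]
      = (1/12)[(22) + (14) + (4) + (-4) + (0) + (0)] = 36/12 = 3
  <chi_rho, chi_6> = (1/12)[1*(11)*conj(2) + 1*(-7)*conj(2) + 2*(2)*conj(-1) + 2*(2)*conj(-1) + 3*(3)*conj(0) + 3*(-3)*conj(0)]
      = (1/12)[(22) + (-14) + (-4) + (-4) + (0) + (0)] = 0/12 = 0
Dimension check: dim(rho) = sum (mult * dim) = 1*1 + 1*1 + 3*1 + 0*1 + 3*2 + 0*2 = 11 = chi_rho(e) = 11.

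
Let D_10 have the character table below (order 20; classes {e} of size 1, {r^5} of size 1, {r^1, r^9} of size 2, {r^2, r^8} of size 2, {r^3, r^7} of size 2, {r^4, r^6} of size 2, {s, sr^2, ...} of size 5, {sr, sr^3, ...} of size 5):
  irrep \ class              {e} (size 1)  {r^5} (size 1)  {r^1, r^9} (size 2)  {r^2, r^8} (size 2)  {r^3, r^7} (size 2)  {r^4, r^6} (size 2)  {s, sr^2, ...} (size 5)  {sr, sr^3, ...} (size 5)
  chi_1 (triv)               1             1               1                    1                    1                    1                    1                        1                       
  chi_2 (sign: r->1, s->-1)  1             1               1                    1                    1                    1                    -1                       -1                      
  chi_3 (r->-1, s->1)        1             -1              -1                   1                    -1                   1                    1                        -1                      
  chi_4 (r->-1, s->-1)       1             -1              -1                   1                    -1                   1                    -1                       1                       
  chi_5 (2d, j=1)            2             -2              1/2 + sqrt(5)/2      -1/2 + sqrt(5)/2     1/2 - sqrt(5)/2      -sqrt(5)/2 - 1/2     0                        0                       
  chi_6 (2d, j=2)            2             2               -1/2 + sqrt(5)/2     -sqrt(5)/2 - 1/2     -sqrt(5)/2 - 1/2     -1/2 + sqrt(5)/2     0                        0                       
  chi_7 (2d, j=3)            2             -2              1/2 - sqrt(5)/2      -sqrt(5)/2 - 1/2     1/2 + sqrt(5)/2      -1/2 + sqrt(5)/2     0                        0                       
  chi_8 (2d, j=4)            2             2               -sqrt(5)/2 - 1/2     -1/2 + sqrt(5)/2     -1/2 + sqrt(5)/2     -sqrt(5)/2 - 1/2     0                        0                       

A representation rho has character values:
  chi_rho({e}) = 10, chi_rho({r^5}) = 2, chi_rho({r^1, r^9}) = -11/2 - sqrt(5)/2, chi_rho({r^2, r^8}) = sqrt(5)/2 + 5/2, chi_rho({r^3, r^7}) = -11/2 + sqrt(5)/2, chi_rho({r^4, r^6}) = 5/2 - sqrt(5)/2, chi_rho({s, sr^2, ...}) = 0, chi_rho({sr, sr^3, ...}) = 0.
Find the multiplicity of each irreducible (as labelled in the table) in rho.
Multiplicities: chi_1: 0, chi_2: 0, chi_3: 2, chi_4: 2, chi_5: 0, chi_6: 1, chi_7: 0, chi_8: 2.

Argument: Use <chi_rho, chi> = (1/|G|) sum_C |C| * chi_rho(C) * conj(chi(C)) with |G| = 20 for each irreducible chi in the table:
  <chi_rho, chi_1> = (1/20)[1*(10)*conj(1) + 1*(2)*conj(1) + 2*(-11/2 - sqrt(5)/2)*conj(1) + 2*(sqrt(5)/2 + 5/2)*conj(1) + 2*(-11/2 + sqrt(5)/2)*conj(1) + 2*(5/2 - sqrt(5)/2)*conj(1) + 5*(0)*conj(1) + 5*(0)*conj(1)]
      = (1/20)[(10) + (2) + (-11 - sqrt(5)) + (sqrt(5) + 5) + (-11 + sqrt(5)) + (5 - sqrt(5)) + (0) + (0)] = 0/20 = 0
  <chi_rho, chi_2> = (1/20)[1*(10)*conj(1) + 1*(2)*conj(1) + 2*(-11/2 - sqrt(5)/2)*conj(1) + 2*(sqrt(5)/2 + 5/2)*conj(1) + 2*(-11/2 + sqrt(5)/2)*conj(1) + 2*(5/2 - sqrt(5)/2)*conj(1) + 5*(0)*conj(-1) + 5*(0)*conj(-1)]
      = (1/20)[(10) + (2) + (-11 - sqrt(5)) + (sqrt(5) + 5) + (-11 + sqrt(5)) + (5 - sqrt(5)) + (0) + (0)] = 0/20 = 0
  <chi_rho, chi_3> = (1/20)[1*(10)*conj(1) + 1*(2)*conj(-1) + 2*(-11/2 - sqrt(5)/2)*conj(-1) + 2*(sqrt(5)/2 + 5/2)*conj(1) + 2*(-11/2 + sqrt(5)/2)*conj(-1) + 2*(5/2 - sqrt(5)/2)*conj(1) + 5*(0)*conj(1) + 5*(0)*conj(-1)]
      = (1/20)[(10) + (-2) + (sqrt(5) + 11) + (sqrt(5) + 5) + (11 - sqrt(5)) + (5 - sqrt(5)) + (0) + (0)] = 40/20 = 2
  <chi_rho, chi_4> = (1/20)[1*(10)*conj(1) + 1*(2)*conj(-1) + 2*(-11/2 - sqrt(5)/2)*conj(-1) + 2*(sqrt(5)/2 + 5/2)*conj(1) + 2*(-11/2 + sqrt(5)/2)*conj(-1) + 2*(5/2 - sqrt(5)/2)*conj(1) + 5*(0)*conj(-1) + 5*(0)*conj(1)]
      = (1/20)[(10) + (-2) + (sqrt(5) + 11) + (sqrt(5) + 5) + (11 - sqrt(5)) + (5 - sqrt(5)) + (0) + (0)] = 40/20 = 2
  <chi_rho, chi_5> = (1/20)[1*(10)*conj(2) + 1*(2)*conj(-2) + 2*(-11/2 - sqrt(5)/2)*conj(1/2 + sqrt(5)/2) + 2*(sqrt(5)/2 + 5/2)*conj(-1/2 + sqrt(5)/2) + 2*(-11/2 + sqrt(5)/2)*conj(1/2 - sqrt(5)/2) + 2*(5/2 - sqrt(5)/2)*conj(-sqrt(5)/2 - 1/2) + 5*(0)*conj(0) + 5*(0)*conj(0)]
      = (1/20)[(20) + (-4) + (-6*sqrt(5) - 8) + (2*sqrt(5)) + (-8 + 6*sqrt(5)) + (-2*sqrt(5)) + (0) + (0)] = 0/20 = 0
  <chi_rho, chi_6> = (1/20)[1*(10)*conj(2) + 1*(2)*conj(2) + 2*(-11/2 - sqrt(5)/2)*conj(-1/2 + sqrt(5)/2) + 2*(sqrt(5)/2 + 5/2)*conj(-sqrt(5)/2 - 1/2) + 2*(-11/2 + sqrt(5)/2)*conj(-sqrt(5)/2 - 1/2) + 2*(5/2 - sqrt(5)/2)*conj(-1/2 + sqrt(5)/2) + 5*(0)*conj(0) + 5*(0)*conj(0)]
      = (1/20)[(20) + (4) + (3 - 5*sqrt(5)) + (-3*sqrt(5) - 5) + (3 + 5*sqrt(5)) + (-5 + 3*sqrt(5)) + (0) + (0)] = 20/20 = 1
  <chi_rho, chi_7> = (1/20)[1*(10)*conj(2) + 1*(2)*conj(-2) + 2*(-11/2 - sqrt(5)/2)*conj(1/2 - sqrt(5)/2) + 2*(sqrt(5)/2 + 5/2)*conj(-sqrt(5)/2 - 1/2) + 2*(-11/2 + sqrt(5)/2)*conj(1/2 + sqrt(5)/2) + 2*(5/2 - sqrt(5)/2)*conj(-1/2 + sqrt(5)/2) + 5*(0)*conj(0) + 5*(0)*conj(0)]
      = (1/20)[(20) + (-4) + (-3 + 5*sqrt(5)) + (-3*sqrt(5) - 5) + (-5*sqrt(5) - 3) + (-5 + 3*sqrt(5)) + (0) + (0)] = 0/20 = 0
  <chi_rho, chi_8> = (1/20)[1*(10)*conj(2) + 1*(2)*conj(2) + 2*(-11/2 - sqrt(5)/2)*conj(-sqrt(5)/2 - 1/2) + 2*(sqrt(5)/2 + 5/2)*conj(-1/2 + sqrt(5)/2) + 2*(-11/2 + sqrt(5)/2)*conj(-1/2 + sqrt(5)/2) + 2*(5/2 - sqrt(5)/2)*conj(-sqrt(5)/2 - 1/2) + 5*(0)*conj(0) + 5*(0)*conj(0)]
      = (1/20)[(20) + (4) + (8 + 6*sqrt(5)) + (2*sqrt(5)) + (8 - 6*sqrt(5)) + (-2*sqrt(5)) + (0) + (0)] = 40/20 = 2
Dimension check: dim(rho) = sum (mult * dim) = 0*1 + 0*1 + 2*1 + 2*1 + 0*2 + 1*2 + 0*2 + 2*2 = 10 = chi_rho(e) = 10.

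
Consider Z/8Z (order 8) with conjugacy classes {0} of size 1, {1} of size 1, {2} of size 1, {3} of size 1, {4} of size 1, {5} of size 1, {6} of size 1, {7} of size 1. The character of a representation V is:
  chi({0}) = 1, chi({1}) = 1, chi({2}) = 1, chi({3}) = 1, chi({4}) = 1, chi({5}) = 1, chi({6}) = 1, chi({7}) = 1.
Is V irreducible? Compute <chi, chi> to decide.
Irreducible: <chi, chi> = 1.

Explanation: <chi, chi> = (1/|G|) sum_C |C| * |chi(C)|^2 = (1/8)[1*|1|^2 + 1*|1|^2 + 1*|1|^2 + 1*|1|^2 + 1*|1|^2 + 1*|1|^2 + 1*|1|^2 + 1*|1|^2]
  = (1/8)[(1) + (1) + (1) + (1) + (1) + (1) + (1) + (1)] = 8/8 = 1.
(Exp terms are combined using exp(i*s)*conj(exp(i*t)) = exp(i*(s-t)), and sums of them are collapsed using the identity that for every m > 1 the m distinct m-th roots of unity sum to 0, e.g. 1 + exp(2*I*pi/3) + exp(-2*I*pi/3) = 0.)
A character is irreducible iff <chi, chi> = 1, so this representation is irreducible.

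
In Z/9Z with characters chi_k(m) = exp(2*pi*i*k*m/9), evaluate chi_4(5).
chi_4(5) = zeta_9^20 = exp(4*I*pi/9)

Derivation: chi_4(5) = zeta_9^(4*5) = zeta_9^20. Since zeta_9^9 = 1, this equals zeta_9^2 = exp(2*pi*i*2/9) = exp(4*I*pi/9).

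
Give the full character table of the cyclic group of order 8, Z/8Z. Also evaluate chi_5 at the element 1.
Character table of Z/8Z (irreps indexed chi_0,...,chi_7 with chi_k(m) = zeta_8^(k*m), zeta_8 = exp(2*pi*i/8)):
  irrep \ class  {0} (size 1)  {1} (size 1)    {2} (size 1)  {3} (size 1)    {4} (size 1)  {5} (size 1)    {6} (size 1)  {7} (size 1)  
  chi_0          1             1               1             1               1             1               1             1             
  chi_1          1             exp(I*pi/4)     I             exp(3*I*pi/4)   -1            exp(-3*I*pi/4)  -I            exp(-I*pi/4)  
  chi_2          1             I               -1            -I              1             I               -1            -I            
  chi_3          1             exp(3*I*pi/4)   -I            exp(I*pi/4)     -1            exp(-I*pi/4)    I             exp(-3*I*pi/4)
  chi_4          1             -1              1             -1              1             -1              1             -1            
  chi_5          1             exp(-3*I*pi/4)  I             exp(-I*pi/4)    -1            exp(I*pi/4)     -I            exp(3*I*pi/4) 
  chi_6          1             -I              -1            I               1             -I              -1            I             
  chi_7          1             exp(-I*pi/4)    -I            exp(-3*I*pi/4)  -1            exp(3*I*pi/4)   I             exp(I*pi/4)   

Spot check: chi_5(1) = zeta_8^(5*1) = zeta_8^5 = exp(-3*I*pi/4).

Details: Z/8Z is abelian, so all 8 irreducible complex representations are 1-dimensional. They are given by chi_k(m) = zeta_8^(k*m) for k = 0,...,7. Row orthogonality: sum_m chi_k(m) conj(chi_l(m)) = 8 * [k = l].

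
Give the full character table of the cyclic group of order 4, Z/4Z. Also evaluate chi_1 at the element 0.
Character table of Z/4Z (irreps indexed chi_0,...,chi_3 with chi_k(m) = zeta_4^(k*m), zeta_4 = exp(2*pi*i/4)):
  irrep \ class  {0} (size 1)  {1} (size 1)  {2} (size 1)  {3} (size 1)
  chi_0          1             1             1             1           
  chi_1          1             I             -1            -I          
  chi_2          1             -1            1             -1          
  chi_3          1             -I            -1            I           

Spot check: chi_1(0) = zeta_4^(1*0) = zeta_4^0 = 1.

Reasoning: Z/4Z is abelian, so all 4 irreducible complex representations are 1-dimensional. They are given by chi_k(m) = zeta_4^(k*m) for k = 0,...,3. Row orthogonality: sum_m chi_k(m) conj(chi_l(m)) = 4 * [k = l].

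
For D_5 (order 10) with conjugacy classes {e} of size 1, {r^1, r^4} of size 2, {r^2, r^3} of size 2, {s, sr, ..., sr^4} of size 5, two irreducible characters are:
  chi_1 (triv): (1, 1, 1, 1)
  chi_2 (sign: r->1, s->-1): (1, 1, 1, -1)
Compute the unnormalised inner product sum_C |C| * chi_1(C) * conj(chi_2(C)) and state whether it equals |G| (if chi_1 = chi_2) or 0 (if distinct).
Sum = 0; so <chi_1, chi_2> = 0 (distinct irreducibles are orthogonal).

Working: Compute term by term over conjugacy classes (|C| * chi_1(C) * conj(chi_2(C))):
  1*(1)*conj(1) + 2*(1)*conj(1) + 2*(1)*conj(1) + 5*(1)*conj(-1)
  = (1) + (2) + (2) + (-5)
  = 0.
Dividing by |G| = 10 gives 0/10 = 0, matching the row-orthogonality relation <chi_1, chi_2> = [chi_1 = chi_2].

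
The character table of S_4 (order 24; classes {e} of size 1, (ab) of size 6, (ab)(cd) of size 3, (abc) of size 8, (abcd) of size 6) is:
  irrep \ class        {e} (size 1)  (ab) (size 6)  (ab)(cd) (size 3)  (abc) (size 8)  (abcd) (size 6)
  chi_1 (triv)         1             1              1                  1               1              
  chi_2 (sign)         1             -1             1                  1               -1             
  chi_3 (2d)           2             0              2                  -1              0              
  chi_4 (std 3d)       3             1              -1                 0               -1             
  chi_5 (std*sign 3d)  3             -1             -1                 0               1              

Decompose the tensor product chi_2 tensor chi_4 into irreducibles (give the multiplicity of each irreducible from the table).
chi_2 tensor chi_4 = chi_5 (all other irreducibles have multiplicity 0).

Derivation: The character of a tensor product is the pointwise product (chi_2 * chi_4)(C) = chi_2(C) * chi_4(C):
  {e}: (1)*(3), (ab): (-1)*(1), (ab)(cd): (1)*(-1), (abc): (1)*(0), (abcd): (-1)*(-1)
so (chi_2 * chi_4) takes values
  {e} -> 3, (ab) -> -1, (ab)(cd) -> -1, (abc) -> 0, (abcd) -> 1.
Now take the inner product of this character with each irreducible chi from the table, <chi_2*chi_4, chi> = (1/24) sum_C |C| (chi_2*chi_4)(C) conj(chi(C)):
  <chi_2*chi_4, chi_1> = (1/24)[1*(3)*conj(1) + 6*(-1)*conj(1) + 3*(-1)*conj(1) + 8*(0)*conj(1) + 6*(1)*conj(1)]
      = (1/24)[(3) + (-6) + (-3) + (0) + (6)] = 0/24 = 0
  <chi_2*chi_4, chi_2> = (1/24)[1*(3)*conj(1) + 6*(-1)*conj(-1) + 3*(-1)*conj(1) + 8*(0)*conj(1) + 6*(1)*conj(-1)]
      = (1/24)[(3) + (6) + (-3) + (0) + (-6)] = 0/24 = 0
  <chi_2*chi_4, chi_3> = (1/24)[1*(3)*conj(2) + 6*(-1)*conj(0) + 3*(-1)*conj(2) + 8*(0)*conj(-1) + 6*(1)*conj(0)]
      = (1/24)[(6) + (0) + (-6) + (0) + (0)] = 0/24 = 0
  <chi_2*chi_4, chi_4> = (1/24)[1*(3)*conj(3) + 6*(-1)*conj(1) + 3*(-1)*conj(-1) + 8*(0)*conj(0) + 6*(1)*conj(-1)]
      = (1/24)[(9) + (-6) + (3) + (0) + (-6)] = 0/24 = 0
  <chi_2*chi_4, chi_5> = (1/24)[1*(3)*conj(3) + 6*(-1)*conj(-1) + 3*(-1)*conj(-1) + 8*(0)*conj(0) + 6*(1)*conj(1)]
      = (1/24)[(9) + (6) + (3) + (0) + (6)] = 24/24 = 1
Hence the multiplicities are chi_5: 1. Dimension check: dim(chi_2)*dim(chi_4) = 1*3 = 3 and sum (mult * dim) = 1*3 = 3.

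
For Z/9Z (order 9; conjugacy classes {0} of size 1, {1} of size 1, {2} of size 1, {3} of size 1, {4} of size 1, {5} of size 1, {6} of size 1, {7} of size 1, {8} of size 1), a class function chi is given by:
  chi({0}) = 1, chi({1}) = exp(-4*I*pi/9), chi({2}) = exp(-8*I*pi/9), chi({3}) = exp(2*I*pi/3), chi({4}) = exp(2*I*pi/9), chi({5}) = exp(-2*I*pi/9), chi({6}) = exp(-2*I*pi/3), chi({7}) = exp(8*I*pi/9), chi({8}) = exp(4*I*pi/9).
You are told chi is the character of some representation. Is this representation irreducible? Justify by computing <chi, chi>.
Irreducible: <chi, chi> = 1.

Why: <chi, chi> = (1/|G|) sum_C |C| * |chi(C)|^2 = (1/9)[1*|1|^2 + 1*|exp(-4*I*pi/9)|^2 + 1*|exp(-8*I*pi/9)|^2 + 1*|exp(2*I*pi/3)|^2 + 1*|exp(2*I*pi/9)|^2 + 1*|exp(-2*I*pi/9)|^2 + 1*|exp(-2*I*pi/3)|^2 + 1*|exp(8*I*pi/9)|^2 + 1*|exp(4*I*pi/9)|^2]
  = (1/9)[(1) + (1) + (1) + (1) + (1) + (1) + (1) + (1) + (1)] = 9/9 = 1.
(Exp terms are combined using exp(i*s)*conj(exp(i*t)) = exp(i*(s-t)), and sums of them are collapsed using the identity that for every m > 1 the m distinct m-th roots of unity sum to 0, e.g. 1 + exp(2*I*pi/3) + exp(-2*I*pi/3) = 0.)
A character is irreducible iff <chi, chi> = 1, so this representation is irreducible.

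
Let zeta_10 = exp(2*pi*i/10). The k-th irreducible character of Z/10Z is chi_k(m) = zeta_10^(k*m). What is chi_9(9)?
chi_9(9) = zeta_10^81 = exp(I*pi/5)

Details: chi_9(9) = zeta_10^(9*9) = zeta_10^81. Since zeta_10^10 = 1, this equals zeta_10^1 = exp(2*pi*i*1/10) = exp(I*pi/5).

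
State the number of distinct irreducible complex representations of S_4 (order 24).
5

Working: The number of irreducible complex representations of a finite group equals its number of conjugacy classes. Conjugacy classes in S_4 correspond to cycle types, i.e. partitions of 4; there are p(4) = 5 of them, so S_4 (order 24) has exactly 5 irreducible complex representations.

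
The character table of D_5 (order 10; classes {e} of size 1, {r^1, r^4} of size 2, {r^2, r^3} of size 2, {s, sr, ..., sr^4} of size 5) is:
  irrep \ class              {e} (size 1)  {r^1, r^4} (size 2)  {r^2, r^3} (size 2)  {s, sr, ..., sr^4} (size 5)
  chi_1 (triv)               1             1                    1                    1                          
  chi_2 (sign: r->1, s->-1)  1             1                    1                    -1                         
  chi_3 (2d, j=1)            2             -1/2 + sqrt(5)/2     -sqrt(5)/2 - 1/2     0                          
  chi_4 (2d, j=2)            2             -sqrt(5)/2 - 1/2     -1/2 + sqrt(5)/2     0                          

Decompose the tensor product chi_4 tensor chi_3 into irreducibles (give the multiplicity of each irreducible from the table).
chi_4 tensor chi_3 = chi_3 + chi_4 (all other irreducibles have multiplicity 0).

Working: The character of a tensor product is the pointwise product (chi_4 * chi_3)(C) = chi_4(C) * chi_3(C):
  {e}: (2)*(2), {r^1, r^4}: (-sqrt(5)/2 - 1/2)*(-1/2 + sqrt(5)/2), {r^2, r^3}: (-1/2 + sqrt(5)/2)*(-sqrt(5)/2 - 1/2), {s, sr, ..., sr^4}: (0)*(0)
so (chi_4 * chi_3) takes values
  {e} -> 4, {r^1, r^4} -> -1, {r^2, r^3} -> -1, {s, sr, ..., sr^4} -> 0.
Now take the inner product of this character with each irreducible chi from the table, <chi_4*chi_3, chi> = (1/10) sum_C |C| (chi_4*chi_3)(C) conj(chi(C)):
  <chi_4*chi_3, chi_1> = (1/10)[1*(4)*conj(1) + 2*(-1)*conj(1) + 2*(-1)*conj(1) + 5*(0)*conj(1)]
      = (1/10)[(4) + (-2) + (-2) + (0)] = 0/10 = 0
  <chi_4*chi_3, chi_2> = (1/10)[1*(4)*conj(1) + 2*(-1)*conj(1) + 2*(-1)*conj(1) + 5*(0)*conj(-1)]
      = (1/10)[(4) + (-2) + (-2) + (0)] = 0/10 = 0
  <chi_4*chi_3, chi_3> = (1/10)[1*(4)*conj(2) + 2*(-1)*conj(-1/2 + sqrt(5)/2) + 2*(-1)*conj(-sqrt(5)/2 - 1/2) + 5*(0)*conj(0)]
      = (1/10)[(8) + (1 - sqrt(5)) + (1 + sqrt(5)) + (0)] = 10/10 = 1
  <chi_4*chi_3, chi_4> = (1/10)[1*(4)*conj(2) + 2*(-1)*conj(-sqrt(5)/2 - 1/2) + 2*(-1)*conj(-1/2 + sqrt(5)/2) + 5*(0)*conj(0)]
      = (1/10)[(8) + (1 + sqrt(5)) + (1 - sqrt(5)) + (0)] = 10/10 = 1
Hence the multiplicities are chi_3: 1, chi_4: 1. Dimension check: dim(chi_4)*dim(chi_3) = 2*2 = 4 and sum (mult * dim) = 1*2 + 1*2 = 4.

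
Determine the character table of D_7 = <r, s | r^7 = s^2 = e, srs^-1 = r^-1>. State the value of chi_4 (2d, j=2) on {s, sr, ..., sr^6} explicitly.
Conjugacy classes: {e} of size 1, {r^1, r^6} of size 2, {r^2, r^5} of size 2, {r^3, r^4} of size 2, {s, sr, ..., sr^6} of size 7.
Character table:
  irrep \ class              {e} (size 1)  {r^1, r^6} (size 2)  {r^2, r^5} (size 2)  {r^3, r^4} (size 2)  {s, sr, ..., sr^6} (size 7)
  chi_1 (triv)               1             1                    1                    1                    1                          
  chi_2 (sign: r->1, s->-1)  1             1                    1                    1                    -1                         
  chi_3 (2d, j=1)            2             2*cos(2*pi/7)        -2*cos(3*pi/7)       -2*cos(pi/7)         0                          
  chi_4 (2d, j=2)            2             -2*cos(3*pi/7)       -2*cos(pi/7)         2*cos(2*pi/7)        0                          
  chi_5 (2d, j=3)            2             -2*cos(pi/7)         2*cos(2*pi/7)        -2*cos(3*pi/7)       0                          

Spot check: chi_4 (2d, j=2) on {s, sr, ..., sr^6} = 0.

Derivation: D_7 has order 2*7 = 14 with 5 conjugacy classes, hence 5 irreducibles. Sum of squared dims 1 + 1 + 4 + 4 + 4 = 14 = |G|. Linear characters come from the abelianisation; the 2-dimensional irreps have character r^k -> 2*cos(2*pi*j*k/7), reflections -> 0.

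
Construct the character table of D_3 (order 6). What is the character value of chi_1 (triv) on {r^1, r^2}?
Conjugacy classes: {e} of size 1, {r^1, r^2} of size 2, {s, sr, ..., sr^2} of size 3.
Character table:
  irrep \ class              {e} (size 1)  {r^1, r^2} (size 2)  {s, sr, ..., sr^2} (size 3)
  chi_1 (triv)               1             1                    1                          
  chi_2 (sign: r->1, s->-1)  1             1                    -1                         
  chi_3 (2d, j=1)            2             -1                   0                          

Spot check: chi_1 (triv) on {r^1, r^2} = 1.

Why: D_3 has order 2*3 = 6 with 3 conjugacy classes, hence 3 irreducibles. Sum of squared dims 1 + 1 + 4 = 6 = |G|. Linear characters come from the abelianisation; the 2-dimensional irreps have character r^k -> 2*cos(2*pi*j*k/3), reflections -> 0.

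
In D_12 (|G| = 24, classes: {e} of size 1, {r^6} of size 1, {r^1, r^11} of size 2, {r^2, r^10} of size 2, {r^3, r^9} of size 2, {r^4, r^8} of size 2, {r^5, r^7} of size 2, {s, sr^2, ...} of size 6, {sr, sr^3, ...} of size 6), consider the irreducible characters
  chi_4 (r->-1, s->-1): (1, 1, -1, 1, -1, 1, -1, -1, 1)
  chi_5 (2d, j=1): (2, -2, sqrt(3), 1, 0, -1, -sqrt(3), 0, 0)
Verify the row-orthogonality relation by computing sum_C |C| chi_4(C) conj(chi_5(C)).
Sum = 0; so <chi_4, chi_5> = 0 (distinct irreducibles are orthogonal).

Justification: Compute term by term over conjugacy classes (|C| * chi_4(C) * conj(chi_5(C))):
  1*(1)*conj(2) + 1*(1)*conj(-2) + 2*(-1)*conj(sqrt(3)) + 2*(1)*conj(1) + 2*(-1)*conj(0) + 2*(1)*conj(-1) + 2*(-1)*conj(-sqrt(3)) + 6*(-1)*conj(0) + 6*(1)*conj(0)
  = (2) + (-2) + (-2*sqrt(3)) + (2) + (0) + (-2) + (2*sqrt(3)) + (0) + (0)
  = 0.
Dividing by |G| = 24 gives 0/24 = 0, matching the row-orthogonality relation <chi_4, chi_5> = [chi_4 = chi_5].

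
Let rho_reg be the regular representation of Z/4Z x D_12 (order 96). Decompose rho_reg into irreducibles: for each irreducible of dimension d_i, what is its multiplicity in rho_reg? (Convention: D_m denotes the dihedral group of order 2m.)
Each irreducible V_i of dimension d_i appears with multiplicity d_i, i.e. rho_reg = (direct sum over all irreducibles V_i) d_i V_i. The irreducible dimensions for Z/4Z x D_12 are 1, 1, 1, 1, 1, 1, 1, 1, 1, 1, 1, 1, 1, 1, 1, 1, 2, 2, 2, 2, 2, 2, 2, 2, 2, 2, 2, 2, 2, 2, 2, 2, 2, 2, 2, 2: 16 irreducibles of dimension 1, each with multiplicity 1; 20 irreducibles of dimension 2, each with multiplicity 2. Total dimension 16*1*1 + 20*2*2 = 96 = |G|.

Why: General theorem: in the regular representation of a finite group G, each irreducible appears with multiplicity equal to its dimension. Check: dim(rho_reg) = sum d_i^2 = 1 + 1 + 1 + 1 + 1 + 1 + 1 + 1 + 1 + 1 + 1 + 1 + 1 + 1 + 1 + 1 + 4 + 4 + 4 + 4 + 4 + 4 + 4 + 4 + 4 + 4 + 4 + 4 + 4 + 4 + 4 + 4 + 4 + 4 + 4 + 4 = 96 = |G|.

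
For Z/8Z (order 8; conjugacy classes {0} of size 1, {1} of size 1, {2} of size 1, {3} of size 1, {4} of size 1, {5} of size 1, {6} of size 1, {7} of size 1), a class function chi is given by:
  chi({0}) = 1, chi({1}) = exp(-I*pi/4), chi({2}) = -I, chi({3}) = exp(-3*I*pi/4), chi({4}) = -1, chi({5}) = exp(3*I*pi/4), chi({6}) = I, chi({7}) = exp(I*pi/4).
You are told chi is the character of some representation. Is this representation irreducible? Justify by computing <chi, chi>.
Irreducible: <chi, chi> = 1.

Why: <chi, chi> = (1/|G|) sum_C |C| * |chi(C)|^2 = (1/8)[1*|1|^2 + 1*|exp(-I*pi/4)|^2 + 1*|-I|^2 + 1*|exp(-3*I*pi/4)|^2 + 1*|-1|^2 + 1*|exp(3*I*pi/4)|^2 + 1*|I|^2 + 1*|exp(I*pi/4)|^2]
  = (1/8)[(1) + (1) + (1) + (1) + (1) + (1) + (1) + (1)] = 8/8 = 1.
(Exp terms are combined using exp(i*s)*conj(exp(i*t)) = exp(i*(s-t)), and sums of them are collapsed using the identity that for every m > 1 the m distinct m-th roots of unity sum to 0, e.g. 1 + exp(2*I*pi/3) + exp(-2*I*pi/3) = 0.)
A character is irreducible iff <chi, chi> = 1, so this representation is irreducible.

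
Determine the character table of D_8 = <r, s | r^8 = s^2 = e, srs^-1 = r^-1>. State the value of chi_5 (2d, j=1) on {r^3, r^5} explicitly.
Conjugacy classes: {e} of size 1, {r^4} of size 1, {r^1, r^7} of size 2, {r^2, r^6} of size 2, {r^3, r^5} of size 2, {s, sr^2, ...} of size 4, {sr, sr^3, ...} of size 4.
Character table:
  irrep \ class              {e} (size 1)  {r^4} (size 1)  {r^1, r^7} (size 2)  {r^2, r^6} (size 2)  {r^3, r^5} (size 2)  {s, sr^2, ...} (size 4)  {sr, sr^3, ...} (size 4)
  chi_1 (triv)               1             1               1                    1                    1                    1                        1                       
  chi_2 (sign: r->1, s->-1)  1             1               1                    1                    1                    -1                       -1                      
  chi_3 (r->-1, s->1)        1             1               -1                   1                    -1                   1                        -1                      
  chi_4 (r->-1, s->-1)       1             1               -1                   1                    -1                   -1                       1                       
  chi_5 (2d, j=1)            2             -2              sqrt(2)              0                    -sqrt(2)             0                        0                       
  chi_6 (2d, j=2)            2             2               0                    -2                   0                    0                        0                       
  chi_7 (2d, j=3)            2             -2              -sqrt(2)             0                    sqrt(2)              0                        0                       

Spot check: chi_5 (2d, j=1) on {r^3, r^5} = -sqrt(2).

D_8 has order 2*8 = 16 with 7 conjugacy classes, hence 7 irreducibles. Sum of squared dims 1 + 1 + 1 + 1 + 4 + 4 + 4 = 16 = |G|. Linear characters come from the abelianisation; the 2-dimensional irreps have character r^k -> 2*cos(2*pi*j*k/8), reflections -> 0.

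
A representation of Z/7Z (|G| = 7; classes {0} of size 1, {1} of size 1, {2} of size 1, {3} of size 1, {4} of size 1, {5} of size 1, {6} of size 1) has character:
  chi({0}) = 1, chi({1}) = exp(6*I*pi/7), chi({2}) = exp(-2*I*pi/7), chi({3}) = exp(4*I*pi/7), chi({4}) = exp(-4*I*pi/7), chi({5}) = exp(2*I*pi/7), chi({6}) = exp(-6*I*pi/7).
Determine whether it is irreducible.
Irreducible: <chi, chi> = 1.

Working: <chi, chi> = (1/|G|) sum_C |C| * |chi(C)|^2 = (1/7)[1*|1|^2 + 1*|exp(6*I*pi/7)|^2 + 1*|exp(-2*I*pi/7)|^2 + 1*|exp(4*I*pi/7)|^2 + 1*|exp(-4*I*pi/7)|^2 + 1*|exp(2*I*pi/7)|^2 + 1*|exp(-6*I*pi/7)|^2]
  = (1/7)[(1) + (1) + (1) + (1) + (1) + (1) + (1)] = 7/7 = 1.
(Exp terms are combined using exp(i*s)*conj(exp(i*t)) = exp(i*(s-t)), and sums of them are collapsed using the identity that for every m > 1 the m distinct m-th roots of unity sum to 0, e.g. 1 + exp(2*I*pi/3) + exp(-2*I*pi/3) = 0.)
A character is irreducible iff <chi, chi> = 1, so this representation is irreducible.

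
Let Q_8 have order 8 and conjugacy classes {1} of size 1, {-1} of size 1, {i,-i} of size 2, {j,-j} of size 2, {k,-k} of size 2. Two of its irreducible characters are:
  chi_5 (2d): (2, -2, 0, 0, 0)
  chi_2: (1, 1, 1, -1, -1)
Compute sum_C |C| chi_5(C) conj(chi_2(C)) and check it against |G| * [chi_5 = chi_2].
Sum = 0; so <chi_5, chi_2> = 0 (distinct irreducibles are orthogonal).

Justification: Compute term by term over conjugacy classes (|C| * chi_5(C) * conj(chi_2(C))):
  1*(2)*conj(1) + 1*(-2)*conj(1) + 2*(0)*conj(1) + 2*(0)*conj(-1) + 2*(0)*conj(-1)
  = (2) + (-2) + (0) + (0) + (0)
  = 0.
Dividing by |G| = 8 gives 0/8 = 0, matching the row-orthogonality relation <chi_5, chi_2> = [chi_5 = chi_2].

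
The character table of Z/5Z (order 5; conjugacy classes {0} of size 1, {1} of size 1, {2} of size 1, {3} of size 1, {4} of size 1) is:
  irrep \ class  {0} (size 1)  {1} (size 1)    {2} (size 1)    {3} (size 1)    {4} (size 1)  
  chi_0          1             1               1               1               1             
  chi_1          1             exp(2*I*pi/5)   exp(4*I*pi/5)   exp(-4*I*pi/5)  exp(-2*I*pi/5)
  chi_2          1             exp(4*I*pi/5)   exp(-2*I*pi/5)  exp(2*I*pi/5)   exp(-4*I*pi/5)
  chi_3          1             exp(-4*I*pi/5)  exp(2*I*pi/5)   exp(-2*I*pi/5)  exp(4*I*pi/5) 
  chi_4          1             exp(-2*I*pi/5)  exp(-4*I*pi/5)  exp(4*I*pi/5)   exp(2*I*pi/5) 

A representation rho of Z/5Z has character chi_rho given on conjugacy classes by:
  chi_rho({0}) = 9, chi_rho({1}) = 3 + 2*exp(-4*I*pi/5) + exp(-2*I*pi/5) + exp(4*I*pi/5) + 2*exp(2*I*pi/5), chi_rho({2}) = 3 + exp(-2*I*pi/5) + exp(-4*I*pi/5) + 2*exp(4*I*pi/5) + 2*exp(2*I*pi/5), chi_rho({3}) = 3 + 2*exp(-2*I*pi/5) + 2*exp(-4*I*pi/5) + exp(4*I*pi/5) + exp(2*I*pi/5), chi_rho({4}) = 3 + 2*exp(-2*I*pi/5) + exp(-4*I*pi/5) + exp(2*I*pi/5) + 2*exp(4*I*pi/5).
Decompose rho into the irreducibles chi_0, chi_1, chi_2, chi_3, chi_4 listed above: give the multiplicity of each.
Multiplicities: chi_0: 3, chi_1: 2, chi_2: 1, chi_3: 2, chi_4: 1.

Details: Use <chi_rho, chi> = (1/|G|) sum_C |C| * chi_rho(C) * conj(chi(C)) with |G| = 5 for each irreducible chi in the table:
  <chi_rho, chi_0> = (1/5)[1*(9)*conj(1) + 1*(3 + 2*exp(-4*I*pi/5) + exp(-2*I*pi/5) + exp(4*I*pi/5) + 2*exp(2*I*pi/5))*conj(1) + 1*(3 + exp(-2*I*pi/5) + exp(-4*I*pi/5) + 2*exp(4*I*pi/5) + 2*exp(2*I*pi/5))*conj(1) + 1*(3 + 2*exp(-2*I*pi/5) + 2*exp(-4*I*pi/5) + exp(4*I*pi/5) + exp(2*I*pi/5))*conj(1) + 1*(3 + 2*exp(-2*I*pi/5) + exp(-4*I*pi/5) + exp(2*I*pi/5) + 2*exp(4*I*pi/5))*conj(1)]
      = (1/5)[(9) + (3 + 2*exp(-4*I*pi/5) + exp(-2*I*pi/5) + exp(4*I*pi/5) + 2*exp(2*I*pi/5)) + (3 + exp(-2*I*pi/5) + exp(-4*I*pi/5) + 2*exp(4*I*pi/5) + 2*exp(2*I*pi/5)) + (3 + 2*exp(-2*I*pi/5) + 2*exp(-4*I*pi/5) + exp(4*I*pi/5) + exp(2*I*pi/5)) + (3 + 2*exp(-2*I*pi/5) + exp(-4*I*pi/5) + exp(2*I*pi/5) + 2*exp(4*I*pi/5))] = 15/5 = 3
  <chi_rho, chi_1> = (1/5)[1*(9)*conj(1) + 1*(3 + 2*exp(-4*I*pi/5) + exp(-2*I*pi/5) + exp(4*I*pi/5) + 2*exp(2*I*pi/5))*conj(exp(2*I*pi/5)) + 1*(3 + exp(-2*I*pi/5) + exp(-4*I*pi/5) + 2*exp(4*I*pi/5) + 2*exp(2*I*pi/5))*conj(exp(4*I*pi/5)) + 1*(3 + 2*exp(-2*I*pi/5) + 2*exp(-4*I*pi/5) + exp(4*I*pi/5) + exp(2*I*pi/5))*conj(exp(-4*I*pi/5)) + 1*(3 + 2*exp(-2*I*pi/5) + exp(-4*I*pi/5) + exp(2*I*pi/5) + 2*exp(4*I*pi/5))*conj(exp(-2*I*pi/5))]
      = (1/5)[(9) + (2 + 3*exp(-2*I*pi/5) + exp(-4*I*pi/5) + exp(2*I*pi/5) + 2*exp(4*I*pi/5)) + (2 + 2*exp(-2*I*pi/5) + 3*exp(-4*I*pi/5) + exp(4*I*pi/5) + exp(2*I*pi/5)) + (2 + exp(-2*I*pi/5) + exp(-4*I*pi/5) + 3*exp(4*I*pi/5) + 2*exp(2*I*pi/5)) + (2 + 2*exp(-4*I*pi/5) + exp(-2*I*pi/5) + exp(4*I*pi/5) + 3*exp(2*I*pi/5))] = 10/5 = 2
  <chi_rho, chi_2> = (1/5)[1*(9)*conj(1) + 1*(3 + 2*exp(-4*I*pi/5) + exp(-2*I*pi/5) + exp(4*I*pi/5) + 2*exp(2*I*pi/5))*conj(exp(4*I*pi/5)) + 1*(3 + exp(-2*I*pi/5) + exp(-4*I*pi/5) + 2*exp(4*I*pi/5) + 2*exp(2*I*pi/5))*conj(exp(-2*I*pi/5)) + 1*(3 + 2*exp(-2*I*pi/5) + 2*exp(-4*I*pi/5) + exp(4*I*pi/5) + exp(2*I*pi/5))*conj(exp(2*I*pi/5)) + 1*(3 + 2*exp(-2*I*pi/5) + exp(-4*I*pi/5) + exp(2*I*pi/5) + 2*exp(4*I*pi/5))*conj(exp(-4*I*pi/5))]
      = (1/5)[(9) + (1 + 2*exp(-2*I*pi/5) + 3*exp(-4*I*pi/5) + exp(4*I*pi/5) + 2*exp(2*I*pi/5)) + (1 + 2*exp(-4*I*pi/5) + exp(-2*I*pi/5) + 2*exp(4*I*pi/5) + 3*exp(2*I*pi/5)) + (1 + 3*exp(-2*I*pi/5) + 2*exp(-4*I*pi/5) + exp(2*I*pi/5) + 2*exp(4*I*pi/5)) + (1 + 2*exp(-2*I*pi/5) + exp(-4*I*pi/5) + 3*exp(4*I*pi/5) + 2*exp(2*I*pi/5))] = 5/5 = 1
  <chi_rho, chi_3> = (1/5)[1*(9)*conj(1) + 1*(3 + 2*exp(-4*I*pi/5) + exp(-2*I*pi/5) + exp(4*I*pi/5) + 2*exp(2*I*pi/5))*conj(exp(-4*I*pi/5)) + 1*(3 + exp(-2*I*pi/5) + exp(-4*I*pi/5) + 2*exp(4*I*pi/5) + 2*exp(2*I*pi/5))*conj(exp(2*I*pi/5)) + 1*(3 + 2*exp(-2*I*pi/5) + 2*exp(-4*I*pi/5) + exp(4*I*pi/5) + exp(2*I*pi/5))*conj(exp(-2*I*pi/5)) + 1*(3 + 2*exp(-2*I*pi/5) + exp(-4*I*pi/5) + exp(2*I*pi/5) + 2*exp(4*I*pi/5))*conj(exp(4*I*pi/5))]
      = (1/5)[(9) + (2 + 2*exp(-4*I*pi/5) + exp(-2*I*pi/5) + exp(2*I*pi/5) + 3*exp(4*I*pi/5)) + (2 + 3*exp(-2*I*pi/5) + exp(-4*I*pi/5) + exp(4*I*pi/5) + 2*exp(2*I*pi/5)) + (2 + 2*exp(-2*I*pi/5) + exp(-4*I*pi/5) + exp(4*I*pi/5) + 3*exp(2*I*pi/5)) + (2 + 3*exp(-4*I*pi/5) + exp(-2*I*pi/5) + exp(2*I*pi/5) + 2*exp(4*I*pi/5))] = 10/5 = 2
  <chi_rho, chi_4> = (1/5)[1*(9)*conj(1) + 1*(3 + 2*exp(-4*I*pi/5) + exp(-2*I*pi/5) + exp(4*I*pi/5) + 2*exp(2*I*pi/5))*conj(exp(-2*I*pi/5)) + 1*(3 + exp(-2*I*pi/5) + exp(-4*I*pi/5) + 2*exp(4*I*pi/5) + 2*exp(2*I*pi/5))*conj(exp(-4*I*pi/5)) + 1*(3 + 2*exp(-2*I*pi/5) + 2*exp(-4*I*pi/5) + exp(4*I*pi/5) + exp(2*I*pi/5))*conj(exp(4*I*pi/5)) + 1*(3 + 2*exp(-2*I*pi/5) + exp(-4*I*pi/5) + exp(2*I*pi/5) + 2*exp(4*I*pi/5))*conj(exp(2*I*pi/5))]
      = (1/5)[(9) + (1 + 2*exp(-2*I*pi/5) + exp(-4*I*pi/5) + 2*exp(4*I*pi/5) + 3*exp(2*I*pi/5)) + (1 + 2*exp(-2*I*pi/5) + 2*exp(-4*I*pi/5) + exp(2*I*pi/5) + 3*exp(4*I*pi/5)) + (1 + 3*exp(-4*I*pi/5) + exp(-2*I*pi/5) + 2*exp(4*I*pi/5) + 2*exp(2*I*pi/5)) + (1 + 3*exp(-2*I*pi/5) + 2*exp(-4*I*pi/5) + exp(4*I*pi/5) + 2*exp(2*I*pi/5))] = 5/5 = 1
(Exp terms are combined using exp(i*s)*conj(exp(i*t)) = exp(i*(s-t)), and sums of them are collapsed using the identity that for every m > 1 the m distinct m-th roots of unity sum to 0, e.g. 1 + exp(2*I*pi/3) + exp(-2*I*pi/3) = 0.)
Dimension check: dim(rho) = sum (mult * dim) = 3*1 + 2*1 + 1*1 + 2*1 + 1*1 = 9 = chi_rho(e) = 9.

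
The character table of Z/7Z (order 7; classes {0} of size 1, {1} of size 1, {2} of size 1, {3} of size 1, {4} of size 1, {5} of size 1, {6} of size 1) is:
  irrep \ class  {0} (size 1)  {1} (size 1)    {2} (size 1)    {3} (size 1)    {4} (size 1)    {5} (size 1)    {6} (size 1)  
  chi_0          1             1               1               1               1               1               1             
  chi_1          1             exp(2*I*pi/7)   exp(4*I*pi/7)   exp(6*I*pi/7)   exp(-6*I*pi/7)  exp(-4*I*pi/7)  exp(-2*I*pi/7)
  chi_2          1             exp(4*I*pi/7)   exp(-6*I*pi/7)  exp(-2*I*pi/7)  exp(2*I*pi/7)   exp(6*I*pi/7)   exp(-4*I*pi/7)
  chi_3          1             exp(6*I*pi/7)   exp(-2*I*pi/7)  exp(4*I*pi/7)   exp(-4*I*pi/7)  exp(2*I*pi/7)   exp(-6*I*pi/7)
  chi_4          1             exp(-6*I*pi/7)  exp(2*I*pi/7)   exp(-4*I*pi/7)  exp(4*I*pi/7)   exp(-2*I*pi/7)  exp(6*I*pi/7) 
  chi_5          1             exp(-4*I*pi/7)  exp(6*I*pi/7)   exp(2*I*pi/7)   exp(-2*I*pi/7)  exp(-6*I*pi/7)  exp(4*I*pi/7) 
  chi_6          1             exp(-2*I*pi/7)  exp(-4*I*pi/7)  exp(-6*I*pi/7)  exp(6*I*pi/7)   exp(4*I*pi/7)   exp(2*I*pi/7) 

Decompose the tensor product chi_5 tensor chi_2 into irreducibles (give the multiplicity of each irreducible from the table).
chi_5 tensor chi_2 = chi_0 (all other irreducibles have multiplicity 0).

Explanation: The character of a tensor product is the pointwise product (chi_5 * chi_2)(C) = chi_5(C) * chi_2(C):
  {0}: (1)*(1), {1}: (exp(-4*I*pi/7))*(exp(4*I*pi/7)), {2}: (exp(6*I*pi/7))*(exp(-6*I*pi/7)), {3}: (exp(2*I*pi/7))*(exp(-2*I*pi/7)), {4}: (exp(-2*I*pi/7))*(exp(2*I*pi/7)), {5}: (exp(-6*I*pi/7))*(exp(6*I*pi/7)), {6}: (exp(4*I*pi/7))*(exp(-4*I*pi/7))
so (chi_5 * chi_2) takes values
  {0} -> 1, {1} -> 1, {2} -> 1, {3} -> 1, {4} -> 1, {5} -> 1, {6} -> 1.
Now take the inner product of this character with each irreducible chi from the table, <chi_5*chi_2, chi> = (1/7) sum_C |C| (chi_5*chi_2)(C) conj(chi(C)):
  <chi_5*chi_2, chi_0> = (1/7)[1*(1)*conj(1) + 1*(1)*conj(1) + 1*(1)*conj(1) + 1*(1)*conj(1) + 1*(1)*conj(1) + 1*(1)*conj(1) + 1*(1)*conj(1)]
      = (1/7)[(1) + (1) + (1) + (1) + (1) + (1) + (1)] = 7/7 = 1
  <chi_5*chi_2, chi_1> = (1/7)[1*(1)*conj(1) + 1*(1)*conj(exp(2*I*pi/7)) + 1*(1)*conj(exp(4*I*pi/7)) + 1*(1)*conj(exp(6*I*pi/7)) + 1*(1)*conj(exp(-6*I*pi/7)) + 1*(1)*conj(exp(-4*I*pi/7)) + 1*(1)*conj(exp(-2*I*pi/7))]
      = (1/7)[(1) + (exp(-2*I*pi/7)) + (exp(-4*I*pi/7)) + (exp(-6*I*pi/7)) + (exp(6*I*pi/7)) + (exp(4*I*pi/7)) + (exp(2*I*pi/7))] = 0/7 = 0
  <chi_5*chi_2, chi_2> = (1/7)[1*(1)*conj(1) + 1*(1)*conj(exp(4*I*pi/7)) + 1*(1)*conj(exp(-6*I*pi/7)) + 1*(1)*conj(exp(-2*I*pi/7)) + 1*(1)*conj(exp(2*I*pi/7)) + 1*(1)*conj(exp(6*I*pi/7)) + 1*(1)*conj(exp(-4*I*pi/7))]
      = (1/7)[(1) + (exp(-4*I*pi/7)) + (exp(6*I*pi/7)) + (exp(2*I*pi/7)) + (exp(-2*I*pi/7)) + (exp(-6*I*pi/7)) + (exp(4*I*pi/7))] = 0/7 = 0
  <chi_5*chi_2, chi_3> = (1/7)[1*(1)*conj(1) + 1*(1)*conj(exp(6*I*pi/7)) + 1*(1)*conj(exp(-2*I*pi/7)) + 1*(1)*conj(exp(4*I*pi/7)) + 1*(1)*conj(exp(-4*I*pi/7)) + 1*(1)*conj(exp(2*I*pi/7)) + 1*(1)*conj(exp(-6*I*pi/7))]
      = (1/7)[(1) + (exp(-6*I*pi/7)) + (exp(2*I*pi/7)) + (exp(-4*I*pi/7)) + (exp(4*I*pi/7)) + (exp(-2*I*pi/7)) + (exp(6*I*pi/7))] = 0/7 = 0
  <chi_5*chi_2, chi_4> = (1/7)[1*(1)*conj(1) + 1*(1)*conj(exp(-6*I*pi/7)) + 1*(1)*conj(exp(2*I*pi/7)) + 1*(1)*conj(exp(-4*I*pi/7)) + 1*(1)*conj(exp(4*I*pi/7)) + 1*(1)*conj(exp(-2*I*pi/7)) + 1*(1)*conj(exp(6*I*pi/7))]
      = (1/7)[(1) + (exp(6*I*pi/7)) + (exp(-2*I*pi/7)) + (exp(4*I*pi/7)) + (exp(-4*I*pi/7)) + (exp(2*I*pi/7)) + (exp(-6*I*pi/7))] = 0/7 = 0
  <chi_5*chi_2, chi_5> = (1/7)[1*(1)*conj(1) + 1*(1)*conj(exp(-4*I*pi/7)) + 1*(1)*conj(exp(6*I*pi/7)) + 1*(1)*conj(exp(2*I*pi/7)) + 1*(1)*conj(exp(-2*I*pi/7)) + 1*(1)*conj(exp(-6*I*pi/7)) + 1*(1)*conj(exp(4*I*pi/7))]
      = (1/7)[(1) + (exp(4*I*pi/7)) + (exp(-6*I*pi/7)) + (exp(-2*I*pi/7)) + (exp(2*I*pi/7)) + (exp(6*I*pi/7)) + (exp(-4*I*pi/7))] = 0/7 = 0
  <chi_5*chi_2, chi_6> = (1/7)[1*(1)*conj(1) + 1*(1)*conj(exp(-2*I*pi/7)) + 1*(1)*conj(exp(-4*I*pi/7)) + 1*(1)*conj(exp(-6*I*pi/7)) + 1*(1)*conj(exp(6*I*pi/7)) + 1*(1)*conj(exp(4*I*pi/7)) + 1*(1)*conj(exp(2*I*pi/7))]
      = (1/7)[(1) + (exp(2*I*pi/7)) + (exp(4*I*pi/7)) + (exp(6*I*pi/7)) + (exp(-6*I*pi/7)) + (exp(-4*I*pi/7)) + (exp(-2*I*pi/7))] = 0/7 = 0
(Exp terms are combined using exp(i*s)*conj(exp(i*t)) = exp(i*(s-t)), and sums of them are collapsed using the identity that for every m > 1 the m distinct m-th roots of unity sum to 0, e.g. 1 + exp(2*I*pi/3) + exp(-2*I*pi/3) = 0.)
Hence the multiplicities are chi_0: 1. Dimension check: dim(chi_5)*dim(chi_2) = 1*1 = 1 and sum (mult * dim) = 1*1 = 1.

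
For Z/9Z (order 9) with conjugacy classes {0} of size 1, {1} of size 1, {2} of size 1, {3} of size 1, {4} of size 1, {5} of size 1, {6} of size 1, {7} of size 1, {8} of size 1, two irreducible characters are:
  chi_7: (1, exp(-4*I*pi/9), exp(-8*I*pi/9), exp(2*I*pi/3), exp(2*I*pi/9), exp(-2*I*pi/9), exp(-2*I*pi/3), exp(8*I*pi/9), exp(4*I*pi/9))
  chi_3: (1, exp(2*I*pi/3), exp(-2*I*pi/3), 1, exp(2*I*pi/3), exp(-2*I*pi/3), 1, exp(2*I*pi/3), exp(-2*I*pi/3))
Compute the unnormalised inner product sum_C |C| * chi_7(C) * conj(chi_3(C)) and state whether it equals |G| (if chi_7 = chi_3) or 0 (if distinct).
Sum = 0; so <chi_7, chi_3> = 0 (distinct irreducibles are orthogonal).

Reasoning: Compute term by term over conjugacy classes (|C| * chi_7(C) * conj(chi_3(C))):
  1*(1)*conj(1) + 1*(exp(-4*I*pi/9))*conj(exp(2*I*pi/3)) + 1*(exp(-8*I*pi/9))*conj(exp(-2*I*pi/3)) + 1*(exp(2*I*pi/3))*conj(1) + 1*(exp(2*I*pi/9))*conj(exp(2*I*pi/3)) + 1*(exp(-2*I*pi/9))*conj(exp(-2*I*pi/3)) + 1*(exp(-2*I*pi/3))*conj(1) + 1*(exp(8*I*pi/9))*conj(exp(2*I*pi/3)) + 1*(exp(4*I*pi/9))*conj(exp(-2*I*pi/3))
  = (1) + (exp(8*I*pi/9)) + (exp(-2*I*pi/9)) + (exp(2*I*pi/3)) + (exp(-4*I*pi/9)) + (exp(4*I*pi/9)) + (exp(-2*I*pi/3)) + (exp(2*I*pi/9)) + (exp(-8*I*pi/9))
  = 0.
(Exp terms are combined using exp(i*s)*conj(exp(i*t)) = exp(i*(s-t)), and sums of them are collapsed using the identity that for every m > 1 the m distinct m-th roots of unity sum to 0, e.g. 1 + exp(2*I*pi/3) + exp(-2*I*pi/3) = 0.)
Dividing by |G| = 9 gives 0/9 = 0, matching the row-orthogonality relation <chi_7, chi_3> = [chi_7 = chi_3].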